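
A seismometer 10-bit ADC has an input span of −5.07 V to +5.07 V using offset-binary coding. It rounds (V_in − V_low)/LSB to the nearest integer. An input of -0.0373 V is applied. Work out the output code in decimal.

LSB = 10.14 V / 1024 = 9.902 mV.
Input sits at 508.233 steps above V_low.
Round → code 508.

code 508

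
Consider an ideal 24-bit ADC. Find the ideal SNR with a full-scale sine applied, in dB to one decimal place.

SNR ≈ 6.02·N + 1.76 dB = 6.02·24 + 1.76 = 146.24 dB.

146.2 dB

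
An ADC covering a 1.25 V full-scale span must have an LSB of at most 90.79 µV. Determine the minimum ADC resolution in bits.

14 bits

Number of steps required ≥ 1.25 V / 90.79 µV = 13768.04.
Need 2^N ≥ 13768.04; 2^13 = 8192, 2^14 = 16384.
Minimum N = 14.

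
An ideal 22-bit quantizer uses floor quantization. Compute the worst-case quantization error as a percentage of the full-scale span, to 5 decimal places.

Truncating → worst-case error = 1 LSB = V_FS/2^22, so 100/4194304 = 2.38419e-05 % of full scale.

0.00002 %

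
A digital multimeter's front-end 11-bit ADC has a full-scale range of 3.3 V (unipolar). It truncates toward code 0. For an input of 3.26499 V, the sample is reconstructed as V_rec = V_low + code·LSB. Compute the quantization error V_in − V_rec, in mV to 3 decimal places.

LSB = 3.3/2^11 = 1.611 mV.
(V_in − V_low)/LSB = (3.26499 − 0)/0.00161133 = 2026.2726 → code 2026 (floor).
Reconstructed: 3.2645508 V.
V_in − V_rec = 0.000439219 V = 0.439 mV.

0.439 mV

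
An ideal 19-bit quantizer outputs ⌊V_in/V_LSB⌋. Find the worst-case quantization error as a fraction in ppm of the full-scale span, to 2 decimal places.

1.91 ppm

Truncating → worst-case error = 1 LSB = V_FS/2^19, so 1e+06/524288 = 1.90735 ppm of full scale.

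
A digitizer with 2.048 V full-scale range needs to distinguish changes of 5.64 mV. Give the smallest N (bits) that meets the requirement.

9 bits

Number of steps required ≥ 2.048 V / 5.64 mV = 363.12.
Need 2^N ≥ 363.12; 2^8 = 256, 2^9 = 512.
Minimum N = 9.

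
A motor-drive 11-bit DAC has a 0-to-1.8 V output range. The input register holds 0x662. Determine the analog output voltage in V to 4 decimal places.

1.4361 V

LSB = 1.8 V / 2^11 = 0.879 mV.
Code 0x662 = 1634 decimal.
V_out = 0 + 1634 × 0.000878906 V = 1.43613 V.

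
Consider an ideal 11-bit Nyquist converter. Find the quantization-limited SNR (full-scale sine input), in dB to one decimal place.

SNR ≈ 6.02·N + 1.76 dB = 6.02·11 + 1.76 = 67.98 dB.

68.0 dB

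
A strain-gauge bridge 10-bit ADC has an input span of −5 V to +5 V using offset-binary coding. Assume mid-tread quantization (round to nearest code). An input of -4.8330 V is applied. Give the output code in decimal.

code 17

With 1024 levels over 10 V, one step is 9.766 mV.
Input sits at 17.101 steps above V_low.
So the output code is 17.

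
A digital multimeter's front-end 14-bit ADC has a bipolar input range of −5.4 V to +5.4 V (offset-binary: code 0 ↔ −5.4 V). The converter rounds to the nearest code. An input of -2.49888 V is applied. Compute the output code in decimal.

code 4401

With 16384 levels over 10.8 V, one step is 0.659 mV.
(V_in − V_low)/LSB = (-2.49888 − (−5.4)) / 0.00065918 = 4401.106.
So the output code is 4401.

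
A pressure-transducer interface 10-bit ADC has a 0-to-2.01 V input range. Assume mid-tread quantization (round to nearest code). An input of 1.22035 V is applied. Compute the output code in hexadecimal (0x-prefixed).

With 1024 levels over 2.01 V, one step is 1.963 mV.
(V_in − V_low)/LSB = (1.22035 − 0) / 0.00196289 = 621.711.
round(621.711) = 622.
In hexadecimal (0x-prefixed): 0x26E.

code 0x26E (decimal 622)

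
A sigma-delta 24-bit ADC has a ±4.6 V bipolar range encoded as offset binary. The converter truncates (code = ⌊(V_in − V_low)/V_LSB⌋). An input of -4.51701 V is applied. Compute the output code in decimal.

With 16777216 levels over 9.2 V, one step is 0.55 µV.
Input sits at 151341.430 steps above V_low.
Floor → code 151341.

code 151341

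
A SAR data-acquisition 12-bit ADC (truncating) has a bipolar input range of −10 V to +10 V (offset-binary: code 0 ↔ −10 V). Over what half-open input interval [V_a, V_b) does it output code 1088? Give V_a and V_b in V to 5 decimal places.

[-4.68750 V, -4.68262 V)

LSB = 20/2^12 = 4.883 mV.
V_a = V_low + 1088·LSB = -4.6875 V; V_b = V_low + 1089·LSB = -4.68262 V.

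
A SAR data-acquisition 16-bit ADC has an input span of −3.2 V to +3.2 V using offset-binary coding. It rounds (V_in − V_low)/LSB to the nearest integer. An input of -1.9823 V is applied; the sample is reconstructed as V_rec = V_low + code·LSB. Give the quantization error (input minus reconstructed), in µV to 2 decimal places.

Step size: 6.4 V ÷ 2^16 = 97.66 µV.
(V_in − V_low)/LSB = (-1.9823 − (−3.2))/9.76563e-05 = 12469.2480 → code 12469 (round).
Code 12469 maps back to (−3.2) + 12469×9.76563e-05 V = -1.9823242 V.
V_in − V_rec = 2.42187e-05 V = 24.22 µV.

24.22 µV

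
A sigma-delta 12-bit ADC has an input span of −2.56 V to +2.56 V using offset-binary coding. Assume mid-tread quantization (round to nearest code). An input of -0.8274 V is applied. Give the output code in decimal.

code 1386

Full-scale span = 5.12 V; LSB = 5.12/2^12 = 1.250 mV.
(V_in − V_low)/LSB = (-0.8274 − (−2.56)) / 0.00125 = 1386.080.
round(1386.080) = 1386.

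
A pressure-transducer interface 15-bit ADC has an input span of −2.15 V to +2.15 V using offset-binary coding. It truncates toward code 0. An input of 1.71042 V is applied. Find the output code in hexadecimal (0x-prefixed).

With 32768 levels over 4.3 V, one step is 131.23 µV.
Input sits at 29418.196 steps above V_low.
Floor → code 29418.
In hexadecimal (0x-prefixed): 0x72EA.

code 0x72EA (decimal 29418)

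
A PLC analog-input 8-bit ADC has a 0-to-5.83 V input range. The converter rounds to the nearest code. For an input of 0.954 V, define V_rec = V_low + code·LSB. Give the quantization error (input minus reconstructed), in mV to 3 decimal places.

-2.484 mV

Step size: 5.83 V ÷ 2^8 = 22.773 mV.
(0.954 − 0)/0.0227734 = 41.8909; round gives code 42.
Reconstructed: 0.95648438 V.
Error = 0.954 − 0.95648438 = -0.00248438 V = -2.484 mV.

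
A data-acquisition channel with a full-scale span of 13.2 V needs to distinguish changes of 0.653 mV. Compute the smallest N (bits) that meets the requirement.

15 bits

Number of steps required ≥ 13.2 V / 0.653 mV = 20214.40.
Need 2^N ≥ 20214.40; 2^14 = 16384, 2^15 = 32768.
Minimum N = 15.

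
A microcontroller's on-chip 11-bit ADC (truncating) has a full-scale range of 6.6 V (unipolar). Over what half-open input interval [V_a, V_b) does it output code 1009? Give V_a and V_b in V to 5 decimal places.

LSB = 6.6/2^11 = 3.223 mV.
V_a = V_low + 1009·LSB = 3.25166 V; V_b = V_low + 1010·LSB = 3.25488 V.

[3.25166 V, 3.25488 V)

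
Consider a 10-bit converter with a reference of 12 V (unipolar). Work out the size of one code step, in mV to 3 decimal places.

Full-scale span = 12 V.
LSB = 12 / 2^10 = 12 / 1024 = 0.0117188 V = 11.719 mV.

11.719 mV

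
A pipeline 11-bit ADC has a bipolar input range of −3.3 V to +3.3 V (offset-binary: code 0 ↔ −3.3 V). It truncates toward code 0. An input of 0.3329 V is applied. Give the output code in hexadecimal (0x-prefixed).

code 0x467 (decimal 1127)

Full-scale span = 6.6 V; LSB = 6.6/2^11 = 3.223 mV.
(0.3329 − (−3.3)) / 0.00322266 = 1127.300 LSBs.
So the output code is 1127.
In hexadecimal (0x-prefixed): 0x467.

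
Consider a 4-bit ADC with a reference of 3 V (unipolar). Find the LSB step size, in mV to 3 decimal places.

Full-scale span = 3 V.
LSB = 3 / 2^4 = 3 / 16 = 0.1875 V = 187.500 mV.

187.500 mV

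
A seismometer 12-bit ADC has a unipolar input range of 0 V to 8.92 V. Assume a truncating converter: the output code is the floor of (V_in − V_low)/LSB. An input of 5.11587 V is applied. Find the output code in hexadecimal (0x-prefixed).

code 0x92D (decimal 2349)

With 4096 levels over 8.92 V, one step is 2.178 mV.
(V_in − V_low)/LSB = (5.11587 − 0) / 0.00217773 = 2349.171.
⌊·⌋(2349.171) = 2349.
In hexadecimal (0x-prefixed): 0x92D.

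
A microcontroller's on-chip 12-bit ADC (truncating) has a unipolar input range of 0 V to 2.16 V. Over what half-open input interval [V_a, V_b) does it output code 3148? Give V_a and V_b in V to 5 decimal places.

[1.66008 V, 1.66061 V)

LSB = 2.16/2^12 = 0.527 mV.
V_a = V_low + 3148·LSB = 1.66008 V; V_b = V_low + 3149·LSB = 1.66061 V.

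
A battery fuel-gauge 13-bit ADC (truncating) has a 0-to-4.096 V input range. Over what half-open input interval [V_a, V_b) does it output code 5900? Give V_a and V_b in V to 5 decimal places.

LSB = 4.096/2^13 = 0.500 mV.
V_a = V_low + 5900·LSB = 2.95 V; V_b = V_low + 5901·LSB = 2.9505 V.

[2.95000 V, 2.95050 V)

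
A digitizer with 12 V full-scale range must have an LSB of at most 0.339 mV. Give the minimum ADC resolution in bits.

16 bits

Number of steps required ≥ 12 V / 0.339 mV = 35398.23.
Need 2^N ≥ 35398.23; 2^15 = 32768, 2^16 = 65536.
Minimum N = 16.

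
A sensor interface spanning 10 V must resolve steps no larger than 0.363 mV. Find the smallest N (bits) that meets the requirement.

Number of steps required ≥ 10 V / 0.363 mV = 27548.21.
Need 2^N ≥ 27548.21; 2^14 = 16384, 2^15 = 32768.
Minimum N = 15.

15 bits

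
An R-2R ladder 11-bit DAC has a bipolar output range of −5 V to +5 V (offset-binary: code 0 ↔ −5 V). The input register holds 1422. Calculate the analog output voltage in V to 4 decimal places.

1.9434 V

LSB = 10 V / 2^11 = 4.883 mV.
V_out = (−5) + 1422 × 0.00488281 V = 1.94336 V.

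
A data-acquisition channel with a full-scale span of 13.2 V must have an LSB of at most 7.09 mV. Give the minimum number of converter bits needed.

11 bits

Number of steps required ≥ 13.2 V / 7.09 mV = 1861.78.
Need 2^N ≥ 1861.78; 2^10 = 1024, 2^11 = 2048.
Minimum N = 11.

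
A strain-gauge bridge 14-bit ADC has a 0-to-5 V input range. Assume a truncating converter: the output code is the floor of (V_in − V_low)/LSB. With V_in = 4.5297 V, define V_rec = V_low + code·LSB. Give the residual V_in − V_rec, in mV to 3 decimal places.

LSB = 5/2^14 = 305.18 µV.
(4.5297 − 0)/0.000305176 = 14842.9210; ⌊·⌋ gives code 14842.
Code 14842 maps back to 0 + 14842×0.000305176 V = 4.5294189 V.
Difference: 0.000281055 V → 0.281 mV.

0.281 mV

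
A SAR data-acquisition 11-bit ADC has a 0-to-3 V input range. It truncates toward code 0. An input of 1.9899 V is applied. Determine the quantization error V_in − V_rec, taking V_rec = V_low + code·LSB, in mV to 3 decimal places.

LSB = 3/2^11 = 1.465 mV.
Scaled input = 1358.4384 LSBs, so code = 1358.
Code 1358 maps back to 0 + 1358×0.00146484 V = 1.9892578 V.
Difference: 0.000642187 V → 0.642 mV.

0.642 mV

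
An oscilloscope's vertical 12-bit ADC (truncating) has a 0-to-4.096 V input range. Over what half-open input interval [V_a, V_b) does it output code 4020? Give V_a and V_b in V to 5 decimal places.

[4.02000 V, 4.02100 V)

LSB = 4.096/2^12 = 1.000 mV.
V_a = V_low + 4020·LSB = 4.02 V; V_b = V_low + 4021·LSB = 4.021 V.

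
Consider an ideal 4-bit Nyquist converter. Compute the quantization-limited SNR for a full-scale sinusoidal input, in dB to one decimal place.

SNR ≈ 6.02·N + 1.76 dB = 6.02·4 + 1.76 = 25.84 dB.

25.8 dB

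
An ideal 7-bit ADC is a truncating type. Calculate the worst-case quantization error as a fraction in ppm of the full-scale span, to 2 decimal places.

Truncating → worst-case error = 1 LSB = V_FS/2^7, so 1e+06/128 = 7812.5 ppm of full scale.

7812.50 ppm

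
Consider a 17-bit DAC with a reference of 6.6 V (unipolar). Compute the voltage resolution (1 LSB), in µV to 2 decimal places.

50.35 µV

Full-scale span = 6.6 V.
LSB = 6.6 / 2^17 = 6.6 / 131072 = 5.0354e-05 V = 50.35 µV.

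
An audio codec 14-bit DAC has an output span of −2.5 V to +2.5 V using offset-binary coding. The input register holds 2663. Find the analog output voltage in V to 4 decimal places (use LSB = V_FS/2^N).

-1.6873 V

LSB = 5 V / 2^14 = 305.18 µV.
V_out = (−2.5) + 2663 × 0.000305176 V = -1.68732 V.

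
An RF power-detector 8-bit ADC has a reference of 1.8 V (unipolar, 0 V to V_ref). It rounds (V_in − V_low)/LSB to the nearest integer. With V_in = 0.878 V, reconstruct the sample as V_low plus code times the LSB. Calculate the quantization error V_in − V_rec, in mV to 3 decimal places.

-0.906 mV

Step size: 1.8 V ÷ 2^8 = 7.031 mV.
(V_in − V_low)/LSB = (0.878 − 0)/0.00703125 = 124.8711 → code 125 (round).
Code 125 maps back to 0 + 125×0.00703125 V = 0.87890625 V.
Difference: -0.00090625 V → -0.906 mV.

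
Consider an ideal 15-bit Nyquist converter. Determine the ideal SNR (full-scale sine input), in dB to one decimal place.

SNR ≈ 6.02·N + 1.76 dB = 6.02·15 + 1.76 = 92.06 dB.

92.1 dB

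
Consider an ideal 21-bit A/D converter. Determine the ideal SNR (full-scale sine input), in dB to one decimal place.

128.2 dB

SNR ≈ 6.02·N + 1.76 dB = 6.02·21 + 1.76 = 128.18 dB.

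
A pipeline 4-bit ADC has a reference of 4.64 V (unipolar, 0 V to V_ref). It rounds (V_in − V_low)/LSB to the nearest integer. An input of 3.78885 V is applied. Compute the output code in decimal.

code 13

LSB = 4.64 V / 16 = 290.000 mV.
(3.78885 − 0) / 0.29 = 13.065 LSBs.
round(13.065) = 13.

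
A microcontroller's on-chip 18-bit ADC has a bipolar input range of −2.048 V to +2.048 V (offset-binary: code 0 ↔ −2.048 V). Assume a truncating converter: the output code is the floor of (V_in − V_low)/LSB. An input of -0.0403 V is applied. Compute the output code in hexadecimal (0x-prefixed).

code 0x1F5EC (decimal 128492)

LSB = 4.096 V / 262144 = 15.62 µV.
(-0.0403 − (−2.048)) / 1.5625e-05 = 128492.800 LSBs.
So the output code is 128492.
In hexadecimal (0x-prefixed): 0x1F5EC.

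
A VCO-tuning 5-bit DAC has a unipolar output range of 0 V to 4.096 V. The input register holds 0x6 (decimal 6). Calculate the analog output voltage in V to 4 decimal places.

LSB = 4.096 V / 2^5 = 128.000 mV.
Code 0x6 = 6 decimal.
V_out = 0 + 6 × 0.128 V = 0.768 V.

0.7680 V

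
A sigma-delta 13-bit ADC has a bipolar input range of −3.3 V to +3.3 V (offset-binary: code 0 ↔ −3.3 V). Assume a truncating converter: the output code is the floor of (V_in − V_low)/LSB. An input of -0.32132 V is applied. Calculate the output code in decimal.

Full-scale span = 6.6 V; LSB = 6.6/2^13 = 0.806 mV.
(V_in − V_low)/LSB = (-0.32132 − (−3.3)) / 0.000805664 = 3697.174.
So the output code is 3697.

code 3697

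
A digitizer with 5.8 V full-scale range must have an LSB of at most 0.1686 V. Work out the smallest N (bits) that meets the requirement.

Number of steps required ≥ 5.8 V / 0.1686 V = 34.40.
Need 2^N ≥ 34.40; 2^5 = 32, 2^6 = 64.
Minimum N = 6.

6 bits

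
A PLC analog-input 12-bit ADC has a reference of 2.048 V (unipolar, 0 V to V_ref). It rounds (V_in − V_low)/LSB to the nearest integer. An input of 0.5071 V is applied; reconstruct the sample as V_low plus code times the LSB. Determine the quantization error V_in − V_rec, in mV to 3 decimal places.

0.100 mV

One LSB is 2.048 V / 4096 = 0.500 mV.
Scaled input = 1014.2000 LSBs, so code = 1014.
V_rec = 0 + 1014·0.0005 = 0.507 V.
V_in − V_rec = 0.0001 V = 0.100 mV.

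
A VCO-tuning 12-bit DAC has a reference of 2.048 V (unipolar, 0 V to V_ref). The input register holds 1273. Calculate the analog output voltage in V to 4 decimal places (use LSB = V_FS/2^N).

LSB = 2.048 V / 2^12 = 0.500 mV.
V_out = 0 + 1273 × 0.0005 V = 0.6365 V.

0.6365 V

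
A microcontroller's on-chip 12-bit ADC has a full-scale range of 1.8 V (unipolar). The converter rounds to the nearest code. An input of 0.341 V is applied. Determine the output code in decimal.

Full-scale span = 1.8 V; LSB = 1.8/2^12 = 439.45 µV.
Input sits at 775.964 steps above V_low.
Round → code 776.

code 776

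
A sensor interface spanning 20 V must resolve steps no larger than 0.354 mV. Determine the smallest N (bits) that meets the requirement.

16 bits

Number of steps required ≥ 20 V / 0.354 mV = 56497.18.
Need 2^N ≥ 56497.18; 2^15 = 32768, 2^16 = 65536.
Minimum N = 16.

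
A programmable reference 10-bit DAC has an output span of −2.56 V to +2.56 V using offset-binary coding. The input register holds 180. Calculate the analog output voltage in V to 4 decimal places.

-1.6600 V

LSB = 5.12 V / 2^10 = 5.000 mV.
V_out = (−2.56) + 180 × 0.005 V = -1.66 V.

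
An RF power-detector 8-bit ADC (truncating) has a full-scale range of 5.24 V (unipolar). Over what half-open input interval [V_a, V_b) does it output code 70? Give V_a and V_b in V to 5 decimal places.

[1.43281 V, 1.45328 V)

LSB = 5.24/2^8 = 20.469 mV.
V_a = V_low + 70·LSB = 1.43281 V; V_b = V_low + 71·LSB = 1.45328 V.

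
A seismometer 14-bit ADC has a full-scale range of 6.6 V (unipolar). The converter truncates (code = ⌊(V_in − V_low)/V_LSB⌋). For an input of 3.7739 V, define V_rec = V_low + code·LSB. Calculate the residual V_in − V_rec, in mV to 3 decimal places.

One LSB is 6.6 V / 16384 = 402.83 µV.
Scaled input = 9368.4208 LSBs, so code = 9368.
Reconstructed: 3.7737305 V.
Error = 3.7739 − 3.7737305 = 0.000169531 V = 0.170 mV.

0.170 mV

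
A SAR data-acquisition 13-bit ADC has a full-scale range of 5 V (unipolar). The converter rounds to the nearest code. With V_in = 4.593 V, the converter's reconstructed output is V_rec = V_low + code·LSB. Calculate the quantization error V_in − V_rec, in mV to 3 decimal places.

Step size: 5 V ÷ 2^13 = 0.610 mV.
Scaled input = 7525.1712 LSBs, so code = 7525.
Reconstructed: 4.5928955 V.
Difference: 0.000104492 V → 0.104 mV.

0.104 mV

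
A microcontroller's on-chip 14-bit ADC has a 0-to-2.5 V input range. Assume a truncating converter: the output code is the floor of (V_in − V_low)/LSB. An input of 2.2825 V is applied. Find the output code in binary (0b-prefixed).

code 0b11101001101110 (decimal 14958)

Full-scale span = 2.5 V; LSB = 2.5/2^14 = 152.59 µV.
(V_in − V_low)/LSB = (2.2825 − 0) / 0.000152588 = 14958.592.
So the output code is 14958.
In binary (0b-prefixed): 0b11101001101110.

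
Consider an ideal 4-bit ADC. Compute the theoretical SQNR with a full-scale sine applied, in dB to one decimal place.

25.8 dB

SNR ≈ 6.02·N + 1.76 dB = 6.02·4 + 1.76 = 25.84 dB.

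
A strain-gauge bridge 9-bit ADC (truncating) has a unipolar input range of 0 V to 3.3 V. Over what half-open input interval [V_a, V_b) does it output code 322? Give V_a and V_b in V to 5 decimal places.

[2.07539 V, 2.08184 V)

LSB = 3.3/2^9 = 6.445 mV.
V_a = V_low + 322·LSB = 2.07539 V; V_b = V_low + 323·LSB = 2.08184 V.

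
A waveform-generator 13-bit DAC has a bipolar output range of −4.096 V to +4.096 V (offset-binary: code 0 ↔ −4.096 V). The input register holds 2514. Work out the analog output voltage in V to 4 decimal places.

-1.5820 V

LSB = 8.192 V / 2^13 = 1.000 mV.
V_out = (−4.096) + 2514 × 0.001 V = -1.582 V.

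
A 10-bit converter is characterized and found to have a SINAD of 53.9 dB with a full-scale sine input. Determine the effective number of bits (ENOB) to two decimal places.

ENOB = (SINAD − 1.76) / 6.02 = (53.9 − 1.76)/6.02 = 8.661.

8.66 bits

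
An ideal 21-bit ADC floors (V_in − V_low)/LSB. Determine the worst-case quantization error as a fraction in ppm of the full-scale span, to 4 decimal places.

0.4768 ppm

Truncating → worst-case error = 1 LSB = V_FS/2^21, so 1e+06/2097152 = 0.476837 ppm of full scale.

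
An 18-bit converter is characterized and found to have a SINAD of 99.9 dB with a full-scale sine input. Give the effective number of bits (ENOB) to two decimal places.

16.30 bits

ENOB = (SINAD − 1.76) / 6.02 = (99.9 − 1.76)/6.02 = 16.302.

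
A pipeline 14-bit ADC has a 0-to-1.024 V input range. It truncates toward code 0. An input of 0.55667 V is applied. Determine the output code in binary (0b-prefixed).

LSB = 1.024 V / 16384 = 62.50 µV.
Input sits at 8906.720 steps above V_low.
⌊·⌋(8906.720) = 8906.
In binary (0b-prefixed): 0b10001011001010.

code 0b10001011001010 (decimal 8906)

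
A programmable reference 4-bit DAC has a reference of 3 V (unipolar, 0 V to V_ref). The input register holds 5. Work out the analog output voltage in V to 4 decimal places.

LSB = 3 V / 2^4 = 187.500 mV.
V_out = 0 + 5 × 0.1875 V = 0.9375 V.

0.9375 V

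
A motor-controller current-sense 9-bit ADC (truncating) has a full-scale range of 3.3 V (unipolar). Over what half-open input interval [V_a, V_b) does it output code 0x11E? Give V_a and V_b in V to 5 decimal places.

LSB = 3.3/2^9 = 6.445 mV.
Code 0x11E = 286 decimal.
V_a = V_low + 286·LSB = 1.84336 V; V_b = V_low + 287·LSB = 1.8498 V.

[1.84336 V, 1.84980 V)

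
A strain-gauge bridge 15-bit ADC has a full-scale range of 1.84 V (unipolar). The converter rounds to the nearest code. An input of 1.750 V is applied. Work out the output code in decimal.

code 31165

With 32768 levels over 1.84 V, one step is 56.15 µV.
Input sits at 31165.217 steps above V_low.
Round → code 31165.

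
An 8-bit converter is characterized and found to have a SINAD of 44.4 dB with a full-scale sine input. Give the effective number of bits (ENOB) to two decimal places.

7.08 bits

ENOB = (SINAD − 1.76) / 6.02 = (44.4 − 1.76)/6.02 = 7.083.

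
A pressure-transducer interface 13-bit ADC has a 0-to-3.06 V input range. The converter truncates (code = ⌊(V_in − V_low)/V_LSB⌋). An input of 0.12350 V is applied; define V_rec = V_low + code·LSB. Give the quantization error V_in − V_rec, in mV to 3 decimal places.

LSB = 3.06/2^13 = 373.54 µV.
(0.12350 − 0)/0.000373535 = 330.6248; ⌊·⌋ gives code 330.
Code 330 maps back to 0 + 330×0.000373535 V = 0.1232666 V.
V_in − V_rec = 0.000233398 V = 0.233 mV.

0.233 mV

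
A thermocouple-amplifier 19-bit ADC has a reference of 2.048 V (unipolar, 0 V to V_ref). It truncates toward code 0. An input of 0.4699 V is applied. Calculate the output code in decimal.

code 120294

Full-scale span = 2.048 V; LSB = 2.048/2^19 = 3.91 µV.
(V_in − V_low)/LSB = (0.4699 − 0) / 3.90625e-06 = 120294.400.
Floor → code 120294.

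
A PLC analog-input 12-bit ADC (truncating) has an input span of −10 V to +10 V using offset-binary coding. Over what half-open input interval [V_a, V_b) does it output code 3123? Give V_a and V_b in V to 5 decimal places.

[5.24902 V, 5.25391 V)

LSB = 20/2^12 = 4.883 mV.
V_a = V_low + 3123·LSB = 5.24902 V; V_b = V_low + 3124·LSB = 5.25391 V.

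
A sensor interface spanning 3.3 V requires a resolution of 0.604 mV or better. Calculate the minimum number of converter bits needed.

13 bits

Number of steps required ≥ 3.3 V / 0.604 mV = 5463.58.
Need 2^N ≥ 5463.58; 2^12 = 4096, 2^13 = 8192.
Minimum N = 13.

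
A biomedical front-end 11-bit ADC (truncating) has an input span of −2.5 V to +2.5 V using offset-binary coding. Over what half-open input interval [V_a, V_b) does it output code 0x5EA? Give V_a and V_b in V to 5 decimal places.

[1.19629 V, 1.19873 V)

LSB = 5/2^11 = 2.441 mV.
Code 0x5EA = 1514 decimal.
V_a = V_low + 1514·LSB = 1.19629 V; V_b = V_low + 1515·LSB = 1.19873 V.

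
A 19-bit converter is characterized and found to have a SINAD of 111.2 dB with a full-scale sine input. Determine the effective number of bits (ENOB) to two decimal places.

ENOB = (SINAD − 1.76) / 6.02 = (111.2 − 1.76)/6.02 = 18.179.

18.18 bits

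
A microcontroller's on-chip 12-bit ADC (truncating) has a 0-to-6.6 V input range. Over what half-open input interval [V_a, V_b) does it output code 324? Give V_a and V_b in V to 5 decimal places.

[0.52207 V, 0.52368 V)

LSB = 6.6/2^12 = 1.611 mV.
V_a = V_low + 324·LSB = 0.52207 V; V_b = V_low + 325·LSB = 0.523682 V.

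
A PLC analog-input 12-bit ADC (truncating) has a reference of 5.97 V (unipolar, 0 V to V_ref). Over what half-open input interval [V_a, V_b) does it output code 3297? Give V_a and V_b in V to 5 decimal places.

[4.80544 V, 4.80690 V)

LSB = 5.97/2^12 = 1.458 mV.
V_a = V_low + 3297·LSB = 4.80544 V; V_b = V_low + 3298·LSB = 4.8069 V.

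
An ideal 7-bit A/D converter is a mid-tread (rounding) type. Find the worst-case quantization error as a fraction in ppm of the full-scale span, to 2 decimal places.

Rounding → worst-case error = ½ LSB = V_FS/2^8, so 1e+06/256 = 3906.25 ppm of full scale.

3906.25 ppm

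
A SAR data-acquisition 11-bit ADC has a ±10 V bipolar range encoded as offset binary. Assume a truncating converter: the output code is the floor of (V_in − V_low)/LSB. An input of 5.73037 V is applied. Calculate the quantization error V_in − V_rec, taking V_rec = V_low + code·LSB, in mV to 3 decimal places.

7.714 mV

LSB = 20/2^11 = 9.766 mV.
Scaled input = 1610.7899 LSBs, so code = 1610.
V_rec = (−10) + 1610·0.00976562 = 5.7226562 V.
Error = 5.73037 − 5.7226562 = 0.00771375 V = 7.714 mV.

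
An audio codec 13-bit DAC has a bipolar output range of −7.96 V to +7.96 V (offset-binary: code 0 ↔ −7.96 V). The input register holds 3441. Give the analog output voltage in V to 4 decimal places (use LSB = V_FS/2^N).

LSB = 15.92 V / 2^13 = 1.943 mV.
V_out = (−7.96) + 3441 × 0.00194336 V = -1.2729 V.

-1.2729 V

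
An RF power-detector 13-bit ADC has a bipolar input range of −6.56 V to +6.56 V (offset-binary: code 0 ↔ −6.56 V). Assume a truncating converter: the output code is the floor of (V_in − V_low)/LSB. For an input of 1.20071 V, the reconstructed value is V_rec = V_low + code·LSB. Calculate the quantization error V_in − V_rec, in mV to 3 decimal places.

One LSB is 13.12 V / 8192 = 1.602 mV.
Scaled input = 4845.7116 LSBs, so code = 4845.
Reconstructed: 1.1995703 V.
Error = 1.20071 − 1.1995703 = 0.00113969 V = 1.140 mV.

1.140 mV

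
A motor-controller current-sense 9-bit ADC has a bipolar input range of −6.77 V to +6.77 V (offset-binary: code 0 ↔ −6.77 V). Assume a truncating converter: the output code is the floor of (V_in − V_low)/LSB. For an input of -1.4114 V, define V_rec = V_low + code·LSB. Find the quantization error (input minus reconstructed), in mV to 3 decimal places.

16.647 mV

Step size: 13.54 V ÷ 2^9 = 26.445 mV.
Scaled input = 202.6295 LSBs, so code = 202.
Reconstructed: -1.4280469 V.
V_in − V_rec = 0.0166469 V = 16.647 mV.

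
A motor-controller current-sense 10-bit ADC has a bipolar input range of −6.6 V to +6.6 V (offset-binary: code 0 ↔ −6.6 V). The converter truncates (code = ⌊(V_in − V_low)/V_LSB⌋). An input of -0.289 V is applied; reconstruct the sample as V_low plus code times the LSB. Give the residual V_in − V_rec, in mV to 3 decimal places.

LSB = 13.2/2^10 = 12.891 mV.
Scaled input = 489.5806 LSBs, so code = 489.
V_rec = (−6.6) + 489·0.0128906 = -0.29648438 V.
Difference: 0.00748437 V → 7.484 mV.

7.484 mV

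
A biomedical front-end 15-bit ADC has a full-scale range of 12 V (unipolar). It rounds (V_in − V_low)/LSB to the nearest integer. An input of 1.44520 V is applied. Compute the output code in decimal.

code 3946

Full-scale span = 12 V; LSB = 12/2^15 = 366.21 µV.
(V_in − V_low)/LSB = (1.44520 − 0) / 0.000366211 = 3946.359.
Round → code 3946.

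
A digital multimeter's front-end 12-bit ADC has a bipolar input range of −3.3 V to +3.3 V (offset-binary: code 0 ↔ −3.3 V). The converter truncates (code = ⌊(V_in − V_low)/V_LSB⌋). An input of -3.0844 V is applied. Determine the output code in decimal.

code 133

With 4096 levels over 6.6 V, one step is 1.611 mV.
(V_in − V_low)/LSB = (-3.0844 − (−3.3)) / 0.00161133 = 133.803.
So the output code is 133.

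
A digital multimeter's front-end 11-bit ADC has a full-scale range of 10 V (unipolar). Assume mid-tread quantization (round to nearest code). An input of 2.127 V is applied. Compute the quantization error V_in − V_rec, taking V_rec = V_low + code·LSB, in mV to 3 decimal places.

Step size: 10 V ÷ 2^11 = 4.883 mV.
Scaled input = 435.6096 LSBs, so code = 436.
V_rec = 0 + 436·0.00488281 = 2.1289062 V.
Difference: -0.00190625 V → -1.906 mV.

-1.906 mV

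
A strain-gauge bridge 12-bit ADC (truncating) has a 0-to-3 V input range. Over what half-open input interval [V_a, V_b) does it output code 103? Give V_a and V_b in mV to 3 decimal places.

[75.439 mV, 76.172 mV)

LSB = 3/2^12 = 0.732 mV.
V_a = V_low + 103·LSB = 0.0754395 V; V_b = V_low + 104·LSB = 0.0761719 V.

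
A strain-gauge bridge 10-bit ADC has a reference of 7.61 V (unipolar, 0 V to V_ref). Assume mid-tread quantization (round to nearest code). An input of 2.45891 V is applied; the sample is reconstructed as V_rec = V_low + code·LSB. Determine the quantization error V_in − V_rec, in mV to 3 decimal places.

-0.963 mV

One LSB is 7.61 V / 1024 = 7.432 mV.
(2.45891 − 0)/0.00743164 = 330.8704; round gives code 331.
Reconstructed: 2.459873 V.
Difference: -0.000963047 V → -0.963 mV.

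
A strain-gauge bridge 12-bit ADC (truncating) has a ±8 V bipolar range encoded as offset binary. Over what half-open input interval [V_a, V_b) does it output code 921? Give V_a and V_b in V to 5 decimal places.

[-4.40234 V, -4.39844 V)

LSB = 16/2^12 = 3.906 mV.
V_a = V_low + 921·LSB = -4.40234 V; V_b = V_low + 922·LSB = -4.39844 V.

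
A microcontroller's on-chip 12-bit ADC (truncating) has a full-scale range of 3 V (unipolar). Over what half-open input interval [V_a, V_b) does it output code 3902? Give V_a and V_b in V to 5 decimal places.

LSB = 3/2^12 = 0.732 mV.
V_a = V_low + 3902·LSB = 2.85791 V; V_b = V_low + 3903·LSB = 2.85864 V.

[2.85791 V, 2.85864 V)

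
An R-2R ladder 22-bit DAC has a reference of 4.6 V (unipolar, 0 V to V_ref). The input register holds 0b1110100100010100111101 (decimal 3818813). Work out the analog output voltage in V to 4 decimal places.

4.1882 V

LSB = 4.6 V / 2^22 = 1.10 µV.
Code 0b1110100100010100111101 = 3818813 decimal.
V_out = 0 + 3818813 × 1.09673e-06 V = 4.18819 V.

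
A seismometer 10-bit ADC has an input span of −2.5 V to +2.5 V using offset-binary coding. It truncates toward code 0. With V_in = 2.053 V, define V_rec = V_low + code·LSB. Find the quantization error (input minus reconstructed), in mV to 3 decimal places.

2.219 mV

Step size: 5 V ÷ 2^10 = 4.883 mV.
(V_in − V_low)/LSB = (2.053 − (−2.5))/0.00488281 = 932.4544 → code 932 (floor).
V_rec = (−2.5) + 932·0.00488281 = 2.0507812 V.
Error = 2.053 − 2.0507812 = 0.00221875 V = 2.219 mV.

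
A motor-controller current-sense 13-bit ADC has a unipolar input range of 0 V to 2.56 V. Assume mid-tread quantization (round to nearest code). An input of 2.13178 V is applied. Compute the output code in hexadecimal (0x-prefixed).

With 8192 levels over 2.56 V, one step is 312.50 µV.
(2.13178 − 0) / 0.0003125 = 6821.696 LSBs.
So the output code is 6822.
In hexadecimal (0x-prefixed): 0x1AA6.

code 0x1AA6 (decimal 6822)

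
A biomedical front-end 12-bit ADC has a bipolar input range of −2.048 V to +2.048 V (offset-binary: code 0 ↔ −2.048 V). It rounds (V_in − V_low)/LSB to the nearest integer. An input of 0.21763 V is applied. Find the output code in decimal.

code 2266

With 4096 levels over 4.096 V, one step is 1.000 mV.
(V_in − V_low)/LSB = (0.21763 − (−2.048)) / 0.001 = 2265.630.
round(2265.630) = 2266.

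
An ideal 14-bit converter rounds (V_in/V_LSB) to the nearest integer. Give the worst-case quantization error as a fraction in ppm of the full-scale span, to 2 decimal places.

30.52 ppm

Rounding → worst-case error = ½ LSB = V_FS/2^15, so 1e+06/32768 = 30.5176 ppm of full scale.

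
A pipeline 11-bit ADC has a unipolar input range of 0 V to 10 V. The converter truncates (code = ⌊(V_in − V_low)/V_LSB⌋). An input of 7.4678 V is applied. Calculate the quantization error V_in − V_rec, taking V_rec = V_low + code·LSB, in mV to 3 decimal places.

1.980 mV

LSB = 10/2^11 = 4.883 mV.
(V_in − V_low)/LSB = (7.4678 − 0)/0.00488281 = 1529.4054 → code 1529 (floor).
V_rec = 0 + 1529·0.00488281 = 7.4658203 V.
V_in − V_rec = 0.00197969 V = 1.980 mV.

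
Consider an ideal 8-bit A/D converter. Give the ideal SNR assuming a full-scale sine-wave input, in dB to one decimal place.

49.9 dB

SNR ≈ 6.02·N + 1.76 dB = 6.02·8 + 1.76 = 49.92 dB.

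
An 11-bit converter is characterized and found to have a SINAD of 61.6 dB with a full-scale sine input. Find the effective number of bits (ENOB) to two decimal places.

ENOB = (SINAD − 1.76) / 6.02 = (61.6 − 1.76)/6.02 = 9.940.

9.94 bits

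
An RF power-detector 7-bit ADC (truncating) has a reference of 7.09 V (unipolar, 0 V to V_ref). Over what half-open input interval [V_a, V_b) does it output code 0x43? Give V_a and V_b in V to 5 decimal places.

LSB = 7.09/2^7 = 55.391 mV.
Code 0x43 = 67 decimal.
V_a = V_low + 67·LSB = 3.71117 V; V_b = V_low + 68·LSB = 3.76656 V.

[3.71117 V, 3.76656 V)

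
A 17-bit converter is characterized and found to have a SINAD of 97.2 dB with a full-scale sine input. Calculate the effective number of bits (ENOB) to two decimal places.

15.85 bits

ENOB = (SINAD − 1.76) / 6.02 = (97.2 − 1.76)/6.02 = 15.854.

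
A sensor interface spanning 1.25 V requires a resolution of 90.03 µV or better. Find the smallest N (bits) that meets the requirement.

14 bits

Number of steps required ≥ 1.25 V / 90.03 µV = 13884.26.
Need 2^N ≥ 13884.26; 2^13 = 8192, 2^14 = 16384.
Minimum N = 14.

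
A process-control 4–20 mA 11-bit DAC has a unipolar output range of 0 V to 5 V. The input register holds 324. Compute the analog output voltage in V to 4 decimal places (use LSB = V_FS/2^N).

LSB = 5 V / 2^11 = 2.441 mV.
V_out = 0 + 324 × 0.00244141 V = 0.791016 V.

0.7910 V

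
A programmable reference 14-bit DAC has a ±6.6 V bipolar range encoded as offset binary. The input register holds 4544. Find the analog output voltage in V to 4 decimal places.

-2.9391 V

LSB = 13.2 V / 2^14 = 0.806 mV.
V_out = (−6.6) + 4544 × 0.000805664 V = -2.93906 V.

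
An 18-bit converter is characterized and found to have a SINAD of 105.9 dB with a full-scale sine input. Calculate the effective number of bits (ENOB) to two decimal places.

17.30 bits

ENOB = (SINAD − 1.76) / 6.02 = (105.9 − 1.76)/6.02 = 17.299.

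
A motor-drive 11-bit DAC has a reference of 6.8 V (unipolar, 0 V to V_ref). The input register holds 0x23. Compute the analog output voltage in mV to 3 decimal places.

116.211 mV

LSB = 6.8 V / 2^11 = 3.320 mV.
Code 0x23 = 35 decimal.
V_out = 0 + 35 × 0.00332031 V = 0.116211 V.
= 116.211 mV.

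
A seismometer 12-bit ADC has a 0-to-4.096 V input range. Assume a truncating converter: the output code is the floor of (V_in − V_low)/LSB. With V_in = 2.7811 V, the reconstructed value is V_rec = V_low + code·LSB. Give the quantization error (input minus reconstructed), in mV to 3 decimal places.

0.100 mV

LSB = 4.096/2^12 = 1.000 mV.
Scaled input = 2781.1000 LSBs, so code = 2781.
Code 2781 maps back to 0 + 2781×0.001 V = 2.781 V.
Difference: 0.0001 V → 0.100 mV.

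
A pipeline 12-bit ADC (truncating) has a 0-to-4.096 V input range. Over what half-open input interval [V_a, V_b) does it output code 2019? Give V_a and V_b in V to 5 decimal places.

[2.01900 V, 2.02000 V)

LSB = 4.096/2^12 = 1.000 mV.
V_a = V_low + 2019·LSB = 2.019 V; V_b = V_low + 2020·LSB = 2.02 V.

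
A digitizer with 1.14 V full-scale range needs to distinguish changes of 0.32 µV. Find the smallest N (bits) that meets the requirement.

Number of steps required ≥ 1.14 V / 0.32 µV = 3562500.00.
Need 2^N ≥ 3562500.00; 2^21 = 2097152, 2^22 = 4194304.
Minimum N = 22.

22 bits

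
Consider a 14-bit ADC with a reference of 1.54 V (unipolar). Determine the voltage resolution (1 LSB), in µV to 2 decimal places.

Full-scale span = 1.54 V.
LSB = 1.54 / 2^14 = 1.54 / 16384 = 9.39941e-05 V = 93.99 µV.

93.99 µV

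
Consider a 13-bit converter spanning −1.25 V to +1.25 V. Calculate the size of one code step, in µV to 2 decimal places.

Full-scale span = 2.5 V.
LSB = 2.5 / 2^13 = 2.5 / 8192 = 0.000305176 V = 305.18 µV.

305.18 µV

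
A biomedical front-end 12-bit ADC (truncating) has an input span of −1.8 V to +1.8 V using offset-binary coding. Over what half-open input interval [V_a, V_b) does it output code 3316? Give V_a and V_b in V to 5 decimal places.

[1.11445 V, 1.11533 V)

LSB = 3.6/2^12 = 0.879 mV.
V_a = V_low + 3316·LSB = 1.11445 V; V_b = V_low + 3317·LSB = 1.11533 V.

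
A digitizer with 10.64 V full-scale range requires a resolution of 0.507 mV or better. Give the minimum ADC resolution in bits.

15 bits

Number of steps required ≥ 10.64 V / 0.507 mV = 20986.19.
Need 2^N ≥ 20986.19; 2^14 = 16384, 2^15 = 32768.
Minimum N = 15.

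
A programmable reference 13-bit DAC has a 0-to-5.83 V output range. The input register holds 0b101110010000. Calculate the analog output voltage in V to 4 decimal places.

LSB = 5.83 V / 2^13 = 0.712 mV.
Code 0b101110010000 = 2960 decimal.
V_out = 0 + 2960 × 0.00071167 V = 2.10654 V.

2.1065 V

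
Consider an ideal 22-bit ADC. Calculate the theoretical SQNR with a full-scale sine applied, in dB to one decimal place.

SNR ≈ 6.02·N + 1.76 dB = 6.02·22 + 1.76 = 134.20 dB.

134.2 dB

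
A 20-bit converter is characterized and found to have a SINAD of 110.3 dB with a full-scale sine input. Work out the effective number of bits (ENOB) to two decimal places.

ENOB = (SINAD − 1.76) / 6.02 = (110.3 − 1.76)/6.02 = 18.030.

18.03 bits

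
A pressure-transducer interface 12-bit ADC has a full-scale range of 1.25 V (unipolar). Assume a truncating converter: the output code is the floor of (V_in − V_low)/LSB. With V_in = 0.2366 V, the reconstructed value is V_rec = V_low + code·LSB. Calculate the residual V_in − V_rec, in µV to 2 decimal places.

One LSB is 1.25 V / 4096 = 305.18 µV.
(V_in − V_low)/LSB = (0.2366 − 0)/0.000305176 = 775.2909 → code 775 (floor).
Code 775 maps back to 0 + 775×0.000305176 V = 0.23651123 V.
Difference: 8.87695e-05 V → 88.77 µV.

88.77 µV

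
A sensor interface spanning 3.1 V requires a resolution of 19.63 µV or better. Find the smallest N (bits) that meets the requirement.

Number of steps required ≥ 3.1 V / 19.63 µV = 157921.55.
Need 2^N ≥ 157921.55; 2^17 = 131072, 2^18 = 262144.
Minimum N = 18.

18 bits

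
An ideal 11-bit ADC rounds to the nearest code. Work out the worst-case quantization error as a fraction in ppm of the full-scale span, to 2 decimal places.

Rounding → worst-case error = ½ LSB = V_FS/2^12, so 1e+06/4096 = 244.141 ppm of full scale.

244.14 ppm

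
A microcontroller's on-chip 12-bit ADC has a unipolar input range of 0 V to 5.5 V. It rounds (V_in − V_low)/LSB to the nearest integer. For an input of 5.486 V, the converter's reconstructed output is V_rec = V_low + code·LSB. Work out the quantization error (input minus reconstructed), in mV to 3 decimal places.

LSB = 5.5/2^12 = 1.343 mV.
(5.486 − 0)/0.00134277 = 4085.5738; round gives code 4086.
V_rec = 0 + 4086·0.00134277 = 5.4865723 V.
Error = 5.486 − 5.4865723 = -0.000572266 V = -0.572 mV.

-0.572 mV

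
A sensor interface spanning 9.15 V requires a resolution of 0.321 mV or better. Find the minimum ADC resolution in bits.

Number of steps required ≥ 9.15 V / 0.321 mV = 28504.67.
Need 2^N ≥ 28504.67; 2^14 = 16384, 2^15 = 32768.
Minimum N = 15.

15 bits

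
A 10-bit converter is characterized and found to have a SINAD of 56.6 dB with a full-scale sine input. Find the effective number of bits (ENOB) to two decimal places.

9.11 bits

ENOB = (SINAD − 1.76) / 6.02 = (56.6 − 1.76)/6.02 = 9.110.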